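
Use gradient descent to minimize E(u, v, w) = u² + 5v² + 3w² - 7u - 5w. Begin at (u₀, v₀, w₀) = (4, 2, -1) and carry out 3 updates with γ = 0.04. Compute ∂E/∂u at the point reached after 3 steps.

∇E = (2u - 7, 10v, 6w - 5)
(u₁, v₁, w₁) = (4, 2, -1) − 0.04·(1, 20, -11) = (3.96, 1.2, -0.56)
(u₂, v₂, w₂) = (3.96, 1.2, -0.56) − 0.04·(0.92, 12, -8.36) = (3.9232, 0.72, -0.2256)
(u₃, v₃, w₃) = (3.9232, 0.72, -0.2256) − 0.04·(0.8464, 7.2, -6.3536) = (3.889344, 0.432, 0.028544)
∂E/∂u at (3.889344, 0.432, 0.028544) = 0.778688

0.778688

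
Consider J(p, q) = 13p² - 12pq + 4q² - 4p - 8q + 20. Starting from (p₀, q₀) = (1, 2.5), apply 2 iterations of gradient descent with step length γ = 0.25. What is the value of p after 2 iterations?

-8

∇J = (26p - 12q - 4, -12p + 8q - 8)
Step 1: at (1, 2.5), ∇J = (-8, 0) → (1, 2.5) − 0.25·(-8, 0) = (3, 2.5)
Step 2: at (3, 2.5), ∇J = (44, -24) → (3, 2.5) − 0.25·(44, -24) = (-8, 8.5)
p = -8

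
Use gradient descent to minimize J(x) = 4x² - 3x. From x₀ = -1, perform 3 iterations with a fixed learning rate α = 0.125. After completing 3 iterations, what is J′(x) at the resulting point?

J′(x) = 8x - 3
Step 1: J′(-1) = -11; x₁ = -1 − 0.125·(-11) = 0.375
Step 2: J′(0.375) = 0; x₂ = 0.375 − 0.125·0 = 0.375
Step 3: J′(0.375) = 0; x₃ = 0.375 − 0.125·0 = 0.375
J′(x) at (0.375) = 0

0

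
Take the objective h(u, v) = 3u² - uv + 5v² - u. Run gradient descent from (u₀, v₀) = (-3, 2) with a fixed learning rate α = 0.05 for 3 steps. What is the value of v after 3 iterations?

0.100125

∇h = (6u - v - 1, -u + 10v)
Step 1: at (-3, 2), ∇h = (-21, 23) → (-3, 2) − 0.05·(-21, 23) = (-1.95, 0.85)
Step 2: at (-1.95, 0.85), ∇h = (-13.55, 10.45) → (-1.95, 0.85) − 0.05·(-13.55, 10.45) = (-1.2725, 0.3275)
Step 3: at (-1.2725, 0.3275), ∇h = (-8.9625, 4.5475) → (-1.2725, 0.3275) − 0.05·(-8.9625, 4.5475) = (-0.824375, 0.100125)
v = 0.100125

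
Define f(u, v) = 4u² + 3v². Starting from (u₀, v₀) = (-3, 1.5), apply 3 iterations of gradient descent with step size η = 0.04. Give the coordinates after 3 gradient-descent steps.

∇f = (8u, 6v)
Step 1: at (-3, 1.5), ∇f = (-24, 9) → (-3, 1.5) − 0.04·(-24, 9) = (-2.04, 1.14)
Step 2: at (-2.04, 1.14), ∇f = (-16.32, 6.84) → (-2.04, 1.14) − 0.04·(-16.32, 6.84) = (-1.3872, 0.8664)
Step 3: at (-1.3872, 0.8664), ∇f = (-11.0976, 5.1984) → (-1.3872, 0.8664) − 0.04·(-11.0976, 5.1984) = (-0.943296, 0.658464)

(-0.943296, 0.658464)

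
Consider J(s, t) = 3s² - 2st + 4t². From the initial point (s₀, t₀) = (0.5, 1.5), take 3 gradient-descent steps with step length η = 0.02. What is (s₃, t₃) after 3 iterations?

∇J = (6s - 2t, -2s + 8t)
(s₁, t₁) = (0.5, 1.5) − 0.02·(0, 11) = (0.5, 1.28)
(s₂, t₂) = (0.5, 1.28) − 0.02·(0.44, 9.24) = (0.4912, 1.0952)
(s₃, t₃) = (0.4912, 1.0952) − 0.02·(0.7568, 7.7792) = (0.476064, 0.939616)

(0.476064, 0.939616)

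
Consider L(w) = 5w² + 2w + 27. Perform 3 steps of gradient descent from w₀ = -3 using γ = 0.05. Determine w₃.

L′(w) = 10w + 2
w₁ = -3 − 0.05·(-28) = -1.6
w₂ = -1.6 − 0.05·(-14) = -0.9
w₃ = -0.9 − 0.05·(-7) = -0.55

-0.55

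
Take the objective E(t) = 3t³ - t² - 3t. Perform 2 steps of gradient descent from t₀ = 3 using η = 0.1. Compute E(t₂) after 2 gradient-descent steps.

E′(t) = 9t² - 2t - 3
t₁ = 3 − 0.1·72 = -4.2
t₂ = -4.2 − 0.1·164.16 = -20.616
E(-20.616) = -26649.774770688

-26649.774770688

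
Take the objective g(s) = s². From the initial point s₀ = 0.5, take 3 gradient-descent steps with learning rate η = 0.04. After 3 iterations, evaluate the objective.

g′(s) = 2s
Step 1: g′(0.5) = 1; s₁ = 0.5 − 0.04·1 = 0.46
Step 2: g′(0.46) = 0.92; s₂ = 0.46 − 0.04·0.92 = 0.4232
Step 3: g′(0.4232) = 0.8464; s₃ = 0.4232 − 0.04·0.8464 = 0.389344
g(0.389344) = 0.151588750336

0.151588750336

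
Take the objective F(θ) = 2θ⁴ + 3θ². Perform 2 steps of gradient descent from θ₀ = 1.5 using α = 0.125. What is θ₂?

F′(θ) = 8θ³ + 6θ
Step 1: F′(1.5) = 36; θ₁ = 1.5 − 0.125·36 = -3
Step 2: F′(-3) = -234; θ₂ = -3 − 0.125·(-234) = 26.25

26.25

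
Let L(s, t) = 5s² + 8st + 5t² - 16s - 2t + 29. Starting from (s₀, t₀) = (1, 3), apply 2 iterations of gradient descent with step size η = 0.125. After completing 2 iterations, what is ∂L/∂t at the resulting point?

47.25

∇L = (10s + 8t - 16, 8s + 10t - 2)
(s₁, t₁) = (1, 3) − 0.125·(18, 36) = (-1.25, -1.5)
(s₂, t₂) = (-1.25, -1.5) − 0.125·(-40.5, -27) = (3.8125, 1.875)
∂L/∂t at (3.8125, 1.875) = 47.25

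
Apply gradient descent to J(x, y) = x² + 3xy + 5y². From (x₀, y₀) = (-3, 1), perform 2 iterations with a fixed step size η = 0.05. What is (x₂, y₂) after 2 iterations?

∇J = (2x + 3y, 3x + 10y)
(x₁, y₁) = (-3, 1) − 0.05·(-3, 1) = (-2.85, 0.95)
(x₂, y₂) = (-2.85, 0.95) − 0.05·(-2.85, 0.95) = (-2.7075, 0.9025)

(-2.7075, 0.9025)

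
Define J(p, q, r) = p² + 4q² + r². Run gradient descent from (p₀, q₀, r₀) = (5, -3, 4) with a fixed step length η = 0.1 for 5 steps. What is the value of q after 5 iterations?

-0.00096

∇J = (2p, 8q, 2r)
(p₁, q₁, r₁) = (5, -3, 4) − 0.1·(10, -24, 8) = (4, -0.6, 3.2)
(p₂, q₂, r₂) = (4, -0.6, 3.2) − 0.1·(8, -4.8, 6.4) = (3.2, -0.12, 2.56)
(p₃, q₃, r₃) = (3.2, -0.12, 2.56) − 0.1·(6.4, -0.96, 5.12) = (2.56, -0.024, 2.048)
(p₄, q₄, r₄) = (2.56, -0.024, 2.048) − 0.1·(5.12, -0.192, 4.096) = (2.048, -0.0048, 1.6384)
(p₅, q₅, r₅) = (2.048, -0.0048, 1.6384) − 0.1·(4.096, -0.0384, 3.2768) = (1.6384, -0.00096, 1.31072)
q = -0.00096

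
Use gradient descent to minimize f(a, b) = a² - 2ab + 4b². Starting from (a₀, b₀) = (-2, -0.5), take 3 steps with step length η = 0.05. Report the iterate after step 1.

∇f = (2a - 2b, -2a + 8b)
(a₁, b₁) = (-2, -0.5) − 0.05·(-3, 0) = (-1.85, -0.5)

(-1.85, -0.5)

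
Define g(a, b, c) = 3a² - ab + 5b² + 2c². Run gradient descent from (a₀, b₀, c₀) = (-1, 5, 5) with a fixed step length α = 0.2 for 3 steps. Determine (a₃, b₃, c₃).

∇g = (6a - b, -a + 10b, 4c)
(a₁, b₁, c₁) = (-1, 5, 5) − 0.2·(-11, 51, 20) = (1.2, -5.2, 1)
(a₂, b₂, c₂) = (1.2, -5.2, 1) − 0.2·(12.4, -53.2, 4) = (-1.28, 5.44, 0.2)
(a₃, b₃, c₃) = (-1.28, 5.44, 0.2) − 0.2·(-13.12, 55.68, 0.8) = (1.344, -5.696, 0.04)

(1.344, -5.696, 0.04)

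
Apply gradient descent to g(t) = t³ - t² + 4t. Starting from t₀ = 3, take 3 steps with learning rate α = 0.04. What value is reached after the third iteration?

g′(t) = 3t² - 2t + 4
Step 1: g′(3) = 25; t₁ = 3 − 0.04·25 = 2
Step 2: g′(2) = 12; t₂ = 2 − 0.04·12 = 1.52
Step 3: g′(1.52) = 7.8912; t₃ = 1.52 − 0.04·7.8912 = 1.204352

1.204352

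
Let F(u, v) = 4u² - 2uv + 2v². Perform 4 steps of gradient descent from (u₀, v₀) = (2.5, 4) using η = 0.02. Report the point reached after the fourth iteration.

∇F = (8u - 2v, -2u + 4v)
(u₁, v₁) = (2.5, 4) − 0.02·(12, 11) = (2.26, 3.78)
(u₂, v₂) = (2.26, 3.78) − 0.02·(10.52, 10.6) = (2.0496, 3.568)
(u₃, v₃) = (2.0496, 3.568) − 0.02·(9.2608, 10.1728) = (1.864384, 3.364544)
(u₄, v₄) = (1.864384, 3.364544) − 0.02·(8.185984, 9.729408) = (1.70066432, 3.16995584)

(1.70066432, 3.16995584)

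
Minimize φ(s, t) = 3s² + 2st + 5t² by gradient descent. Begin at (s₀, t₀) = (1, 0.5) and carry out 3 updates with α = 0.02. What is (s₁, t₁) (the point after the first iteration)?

∇φ = (6s + 2t, 2s + 10t)
(s₁, t₁) = (1, 0.5) − 0.02·(7, 7) = (0.86, 0.36)

(0.86, 0.36)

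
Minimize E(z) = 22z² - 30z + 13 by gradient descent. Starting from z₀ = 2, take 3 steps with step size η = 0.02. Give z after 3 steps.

E′(z) = 44z - 30
Step 1: E′(2) = 58; z₁ = 2 − 0.02·58 = 0.84
Step 2: E′(0.84) = 6.96; z₂ = 0.84 − 0.02·6.96 = 0.7008
Step 3: E′(0.7008) = 0.8352; z₃ = 0.7008 − 0.02·0.8352 = 0.684096

0.684096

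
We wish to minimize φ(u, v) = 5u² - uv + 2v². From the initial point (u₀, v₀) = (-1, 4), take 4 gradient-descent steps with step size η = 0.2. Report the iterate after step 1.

(1.8, 0.6)

∇φ = (10u - v, -u + 4v)
Step 1: at (-1, 4), ∇φ = (-14, 17) → (-1, 4) − 0.2·(-14, 17) = (1.8, 0.6)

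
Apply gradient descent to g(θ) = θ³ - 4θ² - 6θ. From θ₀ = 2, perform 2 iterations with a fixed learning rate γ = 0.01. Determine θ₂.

2.1957

g′(θ) = 3θ² - 8θ - 6
Step 1: g′(2) = -10; θ₁ = 2 − 0.01·(-10) = 2.1
Step 2: g′(2.1) = -9.57; θ₂ = 2.1 − 0.01·(-9.57) = 2.1957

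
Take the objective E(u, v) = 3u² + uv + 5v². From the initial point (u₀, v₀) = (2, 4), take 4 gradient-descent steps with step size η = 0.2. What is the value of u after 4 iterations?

1.2032

∇E = (6u + v, u + 10v)
(u₁, v₁) = (2, 4) − 0.2·(16, 42) = (-1.2, -4.4)
(u₂, v₂) = (-1.2, -4.4) − 0.2·(-11.6, -45.2) = (1.12, 4.64)
(u₃, v₃) = (1.12, 4.64) − 0.2·(11.36, 47.52) = (-1.152, -4.864)
(u₄, v₄) = (-1.152, -4.864) − 0.2·(-11.776, -49.792) = (1.2032, 5.0944)
u = 1.2032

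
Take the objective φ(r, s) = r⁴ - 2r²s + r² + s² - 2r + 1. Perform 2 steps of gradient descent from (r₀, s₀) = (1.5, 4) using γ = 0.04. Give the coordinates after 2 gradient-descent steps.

(1.90754048, 3.833952)

∇φ = (4r³ - 4rs + 2r - 2, -2r² + 2s)
Step 1: at (1.5, 4), ∇φ = (-9.5, 3.5) → (1.5, 4) − 0.04·(-9.5, 3.5) = (1.88, 3.86)
Step 2: at (1.88, 3.86), ∇φ = (-0.688512, 0.6512) → (1.88, 3.86) − 0.04·(-0.688512, 0.6512) = (1.90754048, 3.833952)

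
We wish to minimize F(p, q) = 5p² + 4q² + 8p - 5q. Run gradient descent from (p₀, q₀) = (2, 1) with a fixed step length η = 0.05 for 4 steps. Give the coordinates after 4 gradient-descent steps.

(-0.625, 0.6736)

∇F = (10p + 8, 8q - 5)
(p₁, q₁) = (2, 1) − 0.05·(28, 3) = (0.6, 0.85)
(p₂, q₂) = (0.6, 0.85) − 0.05·(14, 1.8) = (-0.1, 0.76)
(p₃, q₃) = (-0.1, 0.76) − 0.05·(7, 1.08) = (-0.45, 0.706)
(p₄, q₄) = (-0.45, 0.706) − 0.05·(3.5, 0.648) = (-0.625, 0.6736)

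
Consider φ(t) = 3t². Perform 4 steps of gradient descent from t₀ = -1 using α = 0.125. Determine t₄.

-0.00390625

φ′(t) = 6t
t₁ = -1 − 0.125·(-6) = -0.25
t₂ = -0.25 − 0.125·(-1.5) = -0.0625
t₃ = -0.0625 − 0.125·(-0.375) = -0.015625
t₄ = -0.015625 − 0.125·(-0.09375) = -0.00390625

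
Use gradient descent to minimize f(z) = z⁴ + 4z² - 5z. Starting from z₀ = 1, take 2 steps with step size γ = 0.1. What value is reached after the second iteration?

f′(z) = 4z³ + 8z - 5
z₁ = 1 − 0.1·7 = 0.3
z₂ = 0.3 − 0.1·(-2.492) = 0.5492

0.5492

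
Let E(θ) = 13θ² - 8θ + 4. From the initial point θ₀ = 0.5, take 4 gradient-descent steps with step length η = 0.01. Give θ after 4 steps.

0.3653588

E′(θ) = 26θ - 8
Step 1: E′(0.5) = 5; θ₁ = 0.5 − 0.01·5 = 0.45
Step 2: E′(0.45) = 3.7; θ₂ = 0.45 − 0.01·3.7 = 0.413
Step 3: E′(0.413) = 2.738; θ₃ = 0.413 − 0.01·2.738 = 0.38562
Step 4: E′(0.38562) = 2.02612; θ₄ = 0.38562 − 0.01·2.02612 = 0.3653588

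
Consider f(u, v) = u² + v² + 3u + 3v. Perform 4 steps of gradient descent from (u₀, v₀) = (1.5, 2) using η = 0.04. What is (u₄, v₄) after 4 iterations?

∇f = (2u + 3, 2v + 3)
Step 1: at (1.5, 2), ∇f = (6, 7) → (1.5, 2) − 0.04·(6, 7) = (1.26, 1.72)
Step 2: at (1.26, 1.72), ∇f = (5.52, 6.44) → (1.26, 1.72) − 0.04·(5.52, 6.44) = (1.0392, 1.4624)
Step 3: at (1.0392, 1.4624), ∇f = (5.0784, 5.9248) → (1.0392, 1.4624) − 0.04·(5.0784, 5.9248) = (0.836064, 1.225408)
Step 4: at (0.836064, 1.225408), ∇f = (4.672128, 5.450816) → (0.836064, 1.225408) − 0.04·(4.672128, 5.450816) = (0.64917888, 1.00737536)

(0.64917888, 1.00737536)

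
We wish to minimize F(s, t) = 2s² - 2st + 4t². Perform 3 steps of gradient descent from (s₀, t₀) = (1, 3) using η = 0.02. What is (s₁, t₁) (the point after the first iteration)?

(1.04, 2.56)

∇F = (4s - 2t, -2s + 8t)
Step 1: at (1, 3), ∇F = (-2, 22) → (1, 3) − 0.02·(-2, 22) = (1.04, 2.56)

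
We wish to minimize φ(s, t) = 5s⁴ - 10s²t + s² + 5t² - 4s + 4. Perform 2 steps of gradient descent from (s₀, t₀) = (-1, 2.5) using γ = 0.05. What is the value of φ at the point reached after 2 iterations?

2403.94535692488

∇φ = (20s³ - 20st + 2s - 4, -10s² + 10t)
Step 1: at (-1, 2.5), ∇φ = (24, 15) → (-1, 2.5) − 0.05·(24, 15) = (-2.2, 1.75)
Step 2: at (-2.2, 1.75), ∇φ = (-144.36, -30.9) → (-2.2, 1.75) − 0.05·(-144.36, -30.9) = (5.018, 3.295)
φ(5.018, 3.295) = 2403.94535692488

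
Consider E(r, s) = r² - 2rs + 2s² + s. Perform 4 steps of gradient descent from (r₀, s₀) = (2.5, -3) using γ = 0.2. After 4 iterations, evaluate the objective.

∇E = (2r - 2s, -2r + 4s + 1)
(r₁, s₁) = (2.5, -3) − 0.2·(11, -16) = (0.3, 0.2)
(r₂, s₂) = (0.3, 0.2) − 0.2·(0.2, 1.2) = (0.26, -0.04)
(r₃, s₃) = (0.26, -0.04) − 0.2·(0.6, 0.32) = (0.14, -0.104)
(r₄, s₄) = (0.14, -0.104) − 0.2·(0.488, 0.304) = (0.0424, -0.1648)
E(0.0424, -0.1648) = -0.09470912

-0.09470912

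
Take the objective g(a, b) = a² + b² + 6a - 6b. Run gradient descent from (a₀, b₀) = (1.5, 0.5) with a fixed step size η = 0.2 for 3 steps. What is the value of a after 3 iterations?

∇g = (2a + 6, 2b - 6)
(a₁, b₁) = (1.5, 0.5) − 0.2·(9, -5) = (-0.3, 1.5)
(a₂, b₂) = (-0.3, 1.5) − 0.2·(5.4, -3) = (-1.38, 2.1)
(a₃, b₃) = (-1.38, 2.1) − 0.2·(3.24, -1.8) = (-2.028, 2.46)
a = -2.028

-2.028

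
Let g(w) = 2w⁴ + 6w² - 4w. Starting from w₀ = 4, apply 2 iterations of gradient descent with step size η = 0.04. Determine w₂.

g′(w) = 8w³ + 12w - 4
Step 1: g′(4) = 556; w₁ = 4 − 0.04·556 = -18.24
Step 2: g′(-18.24) = -48770.113792; w₂ = -18.24 − 0.04·(-48770.113792) = 1932.56455168

1932.56455168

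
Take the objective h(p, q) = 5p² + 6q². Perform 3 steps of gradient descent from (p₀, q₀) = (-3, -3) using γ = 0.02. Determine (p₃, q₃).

∇h = (10p, 12q)
(p₁, q₁) = (-3, -3) − 0.02·(-30, -36) = (-2.4, -2.28)
(p₂, q₂) = (-2.4, -2.28) − 0.02·(-24, -27.36) = (-1.92, -1.7328)
(p₃, q₃) = (-1.92, -1.7328) − 0.02·(-19.2, -20.7936) = (-1.536, -1.316928)

(-1.536, -1.316928)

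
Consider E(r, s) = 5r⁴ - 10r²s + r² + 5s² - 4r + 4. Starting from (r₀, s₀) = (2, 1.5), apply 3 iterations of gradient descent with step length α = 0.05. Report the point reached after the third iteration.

(-4180.721875, 134.96875)

∇E = (20r³ - 20rs + 2r - 4, -10r² + 10s)
(r₁, s₁) = (2, 1.5) − 0.05·(100, -25) = (-3, 2.75)
(r₂, s₂) = (-3, 2.75) − 0.05·(-385, -62.5) = (16.25, 5.875)
(r₃, s₃) = (16.25, 5.875) − 0.05·(83939.4375, -2581.875) = (-4180.721875, 134.96875)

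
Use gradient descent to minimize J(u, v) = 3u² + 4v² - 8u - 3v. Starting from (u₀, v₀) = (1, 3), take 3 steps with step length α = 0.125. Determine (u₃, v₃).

(1.328125, 0.375)

∇J = (6u - 8, 8v - 3)
(u₁, v₁) = (1, 3) − 0.125·(-2, 21) = (1.25, 0.375)
(u₂, v₂) = (1.25, 0.375) − 0.125·(-0.5, 0) = (1.3125, 0.375)
(u₃, v₃) = (1.3125, 0.375) − 0.125·(-0.125, 0) = (1.328125, 0.375)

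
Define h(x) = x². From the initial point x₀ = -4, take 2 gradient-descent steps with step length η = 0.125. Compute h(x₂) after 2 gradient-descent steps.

h′(x) = 2x
x₁ = -4 − 0.125·(-8) = -3
x₂ = -3 − 0.125·(-6) = -2.25
h(-2.25) = 5.0625

5.0625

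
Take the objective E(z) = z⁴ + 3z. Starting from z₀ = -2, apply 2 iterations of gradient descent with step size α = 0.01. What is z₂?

E′(z) = 4z³ + 3
z₁ = -2 − 0.01·(-29) = -1.71
z₂ = -1.71 − 0.01·(-17.000844) = -1.53999156

-1.53999156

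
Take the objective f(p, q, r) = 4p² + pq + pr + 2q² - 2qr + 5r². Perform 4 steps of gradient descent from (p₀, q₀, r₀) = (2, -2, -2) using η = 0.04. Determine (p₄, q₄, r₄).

(0.71696896, -1.4771968, -0.66932224)

∇f = (8p + q + r, p + 4q - 2r, p - 2q + 10r)
Step 1: at (2, -2, -2), ∇f = (12, -2, -14) → (2, -2, -2) − 0.04·(12, -2, -14) = (1.52, -1.92, -1.44)
Step 2: at (1.52, -1.92, -1.44), ∇f = (8.8, -3.28, -9.04) → (1.52, -1.92, -1.44) − 0.04·(8.8, -3.28, -9.04) = (1.168, -1.7888, -1.0784)
Step 3: at (1.168, -1.7888, -1.0784), ∇f = (6.4768, -3.8304, -6.0384) → (1.168, -1.7888, -1.0784) − 0.04·(6.4768, -3.8304, -6.0384) = (0.908928, -1.635584, -0.836864)
Step 4: at (0.908928, -1.635584, -0.836864), ∇f = (4.798976, -3.95968, -4.188544) → (0.908928, -1.635584, -0.836864) − 0.04·(4.798976, -3.95968, -4.188544) = (0.71696896, -1.4771968, -0.66932224)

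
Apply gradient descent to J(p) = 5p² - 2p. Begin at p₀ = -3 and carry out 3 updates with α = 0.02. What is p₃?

-1.4384

J′(p) = 10p - 2
Step 1: J′(-3) = -32; p₁ = -3 − 0.02·(-32) = -2.36
Step 2: J′(-2.36) = -25.6; p₂ = -2.36 − 0.02·(-25.6) = -1.848
Step 3: J′(-1.848) = -20.48; p₃ = -1.848 − 0.02·(-20.48) = -1.4384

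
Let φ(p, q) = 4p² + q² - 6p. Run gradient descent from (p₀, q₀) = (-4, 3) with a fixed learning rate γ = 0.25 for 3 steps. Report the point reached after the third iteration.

∇φ = (8p - 6, 2q)
Step 1: at (-4, 3), ∇φ = (-38, 6) → (-4, 3) − 0.25·(-38, 6) = (5.5, 1.5)
Step 2: at (5.5, 1.5), ∇φ = (38, 3) → (5.5, 1.5) − 0.25·(38, 3) = (-4, 0.75)
Step 3: at (-4, 0.75), ∇φ = (-38, 1.5) → (-4, 0.75) − 0.25·(-38, 1.5) = (5.5, 0.375)

(5.5, 0.375)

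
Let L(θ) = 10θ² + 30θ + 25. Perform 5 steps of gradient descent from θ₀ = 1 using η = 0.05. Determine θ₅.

L′(θ) = 20θ + 30
θ₁ = 1 − 0.05·50 = -1.5
θ₂ = -1.5 − 0.05·0 = -1.5
θ₃ = -1.5 − 0.05·0 = -1.5
θ₄ = -1.5 − 0.05·0 = -1.5
θ₅ = -1.5 − 0.05·0 = -1.5

-1.5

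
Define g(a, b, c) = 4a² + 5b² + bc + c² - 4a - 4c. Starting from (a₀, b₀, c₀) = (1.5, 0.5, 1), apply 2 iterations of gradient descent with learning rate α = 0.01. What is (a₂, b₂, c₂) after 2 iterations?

(1.3464, 0.38585, 1.0303)

∇g = (8a - 4, 10b + c, b + 2c - 4)
(a₁, b₁, c₁) = (1.5, 0.5, 1) − 0.01·(8, 6, -1.5) = (1.42, 0.44, 1.015)
(a₂, b₂, c₂) = (1.42, 0.44, 1.015) − 0.01·(7.36, 5.415, -1.53) = (1.3464, 0.38585, 1.0303)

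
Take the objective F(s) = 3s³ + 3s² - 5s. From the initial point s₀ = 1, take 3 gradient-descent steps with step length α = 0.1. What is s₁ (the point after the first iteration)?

0

F′(s) = 9s² + 6s - 5
Step 1: F′(1) = 10; s₁ = 1 − 0.1·10 = 0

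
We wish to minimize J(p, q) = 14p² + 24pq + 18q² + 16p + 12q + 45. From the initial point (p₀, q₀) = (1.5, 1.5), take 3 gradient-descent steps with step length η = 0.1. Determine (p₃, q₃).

(-158.812, -186.588)

∇J = (28p + 24q + 16, 24p + 36q + 12)
(p₁, q₁) = (1.5, 1.5) − 0.1·(94, 102) = (-7.9, -8.7)
(p₂, q₂) = (-7.9, -8.7) − 0.1·(-414, -490.8) = (33.5, 40.38)
(p₃, q₃) = (33.5, 40.38) − 0.1·(1923.12, 2269.68) = (-158.812, -186.588)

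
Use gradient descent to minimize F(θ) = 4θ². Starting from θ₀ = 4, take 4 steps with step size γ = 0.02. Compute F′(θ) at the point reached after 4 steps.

F′(θ) = 8θ
Step 1: F′(4) = 32; θ₁ = 4 − 0.02·32 = 3.36
Step 2: F′(3.36) = 26.88; θ₂ = 3.36 − 0.02·26.88 = 2.8224
Step 3: F′(2.8224) = 22.5792; θ₃ = 2.8224 − 0.02·22.5792 = 2.370816
Step 4: F′(2.370816) = 18.966528; θ₄ = 2.370816 − 0.02·18.966528 = 1.99148544
F′(θ) at (1.99148544) = 15.93188352

15.93188352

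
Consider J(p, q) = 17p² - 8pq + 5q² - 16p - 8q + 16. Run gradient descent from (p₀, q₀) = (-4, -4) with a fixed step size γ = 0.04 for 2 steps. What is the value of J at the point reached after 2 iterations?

∇J = (34p - 8q - 16, -8p + 10q - 8)
Step 1: at (-4, -4), ∇J = (-120, -16) → (-4, -4) − 0.04·(-120, -16) = (0.8, -3.36)
Step 2: at (0.8, -3.36), ∇J = (38.08, -48) → (0.8, -3.36) − 0.04·(38.08, -48) = (-0.7232, -1.44)
J(-0.7232, -1.44) = 50.01924608

50.01924608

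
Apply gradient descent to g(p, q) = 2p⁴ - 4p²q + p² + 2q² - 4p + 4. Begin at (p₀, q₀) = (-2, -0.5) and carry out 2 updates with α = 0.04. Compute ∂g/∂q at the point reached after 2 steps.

∇g = (8p³ - 8pq + 2p - 4, -4p² + 4q)
(p₁, q₁) = (-2, -0.5) − 0.04·(-80, -18) = (1.2, 0.22)
(p₂, q₂) = (1.2, 0.22) − 0.04·(10.112, -4.88) = (0.79552, 0.4152)
∂g/∂q at (0.79552, 0.4152) = -0.8706082816

-0.8706082816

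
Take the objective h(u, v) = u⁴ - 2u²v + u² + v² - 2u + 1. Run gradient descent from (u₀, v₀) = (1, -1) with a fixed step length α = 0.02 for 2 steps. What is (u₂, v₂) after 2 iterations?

(0.73715968, -0.854976)

∇h = (4u³ - 4uv + 2u - 2, -2u² + 2v)
Step 1: at (1, -1), ∇h = (8, -4) → (1, -1) − 0.02·(8, -4) = (0.84, -0.92)
Step 2: at (0.84, -0.92), ∇h = (5.142016, -3.2512) → (0.84, -0.92) − 0.02·(5.142016, -3.2512) = (0.73715968, -0.854976)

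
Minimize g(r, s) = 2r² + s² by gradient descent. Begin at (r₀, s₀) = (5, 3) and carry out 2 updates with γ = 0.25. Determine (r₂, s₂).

∇g = (4r, 2s)
(r₁, s₁) = (5, 3) − 0.25·(20, 6) = (0, 1.5)
(r₂, s₂) = (0, 1.5) − 0.25·(0, 3) = (0, 0.75)

(0, 0.75)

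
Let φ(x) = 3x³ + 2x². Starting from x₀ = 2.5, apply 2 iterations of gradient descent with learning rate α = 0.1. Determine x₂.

-17.7890625

φ′(x) = 9x² + 4x
x₁ = 2.5 − 0.1·66.25 = -4.125
x₂ = -4.125 − 0.1·136.640625 = -17.7890625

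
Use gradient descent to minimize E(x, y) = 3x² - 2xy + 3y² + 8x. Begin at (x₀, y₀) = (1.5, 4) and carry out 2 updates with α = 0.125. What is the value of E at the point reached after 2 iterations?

-2.484375

∇E = (6x - 2y + 8, -2x + 6y)
(x₁, y₁) = (1.5, 4) − 0.125·(9, 21) = (0.375, 1.375)
(x₂, y₂) = (0.375, 1.375) − 0.125·(7.5, 7.5) = (-0.5625, 0.4375)
E(-0.5625, 0.4375) = -2.484375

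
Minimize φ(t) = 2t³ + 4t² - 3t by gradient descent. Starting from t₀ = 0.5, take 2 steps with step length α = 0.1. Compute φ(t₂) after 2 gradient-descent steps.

-0.48583984375

φ′(t) = 6t² + 8t - 3
t₁ = 0.5 − 0.1·2.5 = 0.25
t₂ = 0.25 − 0.1·(-0.625) = 0.3125
φ(0.3125) = -0.48583984375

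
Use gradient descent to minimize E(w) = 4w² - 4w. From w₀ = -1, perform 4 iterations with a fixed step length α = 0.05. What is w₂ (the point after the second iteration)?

E′(w) = 8w - 4
Step 1: E′(-1) = -12; w₁ = -1 − 0.05·(-12) = -0.4
Step 2: E′(-0.4) = -7.2; w₂ = -0.4 − 0.05·(-7.2) = -0.04

-0.04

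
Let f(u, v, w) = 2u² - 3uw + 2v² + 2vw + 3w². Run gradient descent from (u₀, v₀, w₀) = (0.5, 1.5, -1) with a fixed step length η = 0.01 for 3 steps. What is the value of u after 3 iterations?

∇f = (4u - 3w, 4v + 2w, -3u + 2v + 6w)
(u₁, v₁, w₁) = (0.5, 1.5, -1) − 0.01·(5, 4, -4.5) = (0.45, 1.46, -0.955)
(u₂, v₂, w₂) = (0.45, 1.46, -0.955) − 0.01·(4.665, 3.93, -4.16) = (0.40335, 1.4207, -0.9134)
(u₃, v₃, w₃) = (0.40335, 1.4207, -0.9134) − 0.01·(4.3536, 3.856, -3.84905) = (0.359814, 1.38214, -0.8749095)
u = 0.359814

0.359814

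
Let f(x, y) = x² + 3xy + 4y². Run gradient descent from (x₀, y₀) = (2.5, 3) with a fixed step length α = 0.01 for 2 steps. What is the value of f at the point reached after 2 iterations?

44.0796034525

∇f = (2x + 3y, 3x + 8y)
Step 1: at (2.5, 3), ∇f = (14, 31.5) → (2.5, 3) − 0.01·(14, 31.5) = (2.36, 2.685)
Step 2: at (2.36, 2.685), ∇f = (12.775, 28.56) → (2.36, 2.685) − 0.01·(12.775, 28.56) = (2.23225, 2.3994)
f(2.23225, 2.3994) = 44.0796034525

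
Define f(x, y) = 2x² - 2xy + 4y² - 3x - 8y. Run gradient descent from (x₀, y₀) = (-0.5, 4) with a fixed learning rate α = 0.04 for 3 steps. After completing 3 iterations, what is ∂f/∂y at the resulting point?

∇f = (4x - 2y - 3, -2x + 8y - 8)
(x₁, y₁) = (-0.5, 4) − 0.04·(-13, 25) = (0.02, 3)
(x₂, y₂) = (0.02, 3) − 0.04·(-8.92, 15.96) = (0.3768, 2.3616)
(x₃, y₃) = (0.3768, 2.3616) − 0.04·(-6.216, 10.1392) = (0.62544, 1.956032)
∂f/∂y at (0.62544, 1.956032) = 6.397376

6.397376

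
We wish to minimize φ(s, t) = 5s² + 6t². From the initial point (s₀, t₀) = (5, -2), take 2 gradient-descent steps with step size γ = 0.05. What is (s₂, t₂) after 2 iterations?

(1.25, -0.32)

∇φ = (10s, 12t)
(s₁, t₁) = (5, -2) − 0.05·(50, -24) = (2.5, -0.8)
(s₂, t₂) = (2.5, -0.8) − 0.05·(25, -9.6) = (1.25, -0.32)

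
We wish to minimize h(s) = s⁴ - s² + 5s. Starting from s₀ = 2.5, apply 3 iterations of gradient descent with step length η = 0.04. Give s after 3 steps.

h′(s) = 4s³ - 2s + 5
s₁ = 2.5 − 0.04·62.5 = 0
s₂ = 0 − 0.04·5 = -0.2
s₃ = -0.2 − 0.04·5.368 = -0.41472

-0.41472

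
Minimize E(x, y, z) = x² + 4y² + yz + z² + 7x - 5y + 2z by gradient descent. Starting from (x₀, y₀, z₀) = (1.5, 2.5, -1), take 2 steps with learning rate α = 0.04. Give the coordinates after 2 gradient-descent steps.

∇E = (2x + 7, 8y + z - 5, y + 2z + 2)
Step 1: at (1.5, 2.5, -1), ∇E = (10, 14, 2.5) → (1.5, 2.5, -1) − 0.04·(10, 14, 2.5) = (1.1, 1.94, -1.1)
Step 2: at (1.1, 1.94, -1.1), ∇E = (9.2, 9.42, 1.74) → (1.1, 1.94, -1.1) − 0.04·(9.2, 9.42, 1.74) = (0.732, 1.5632, -1.1696)

(0.732, 1.5632, -1.1696)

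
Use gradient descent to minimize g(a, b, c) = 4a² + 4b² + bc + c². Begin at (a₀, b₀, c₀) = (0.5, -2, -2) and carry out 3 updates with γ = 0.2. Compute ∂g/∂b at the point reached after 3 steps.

∇g = (8a, 8b + c, b + 2c)
Step 1: at (0.5, -2, -2), ∇g = (4, -18, -6) → (0.5, -2, -2) − 0.2·(4, -18, -6) = (-0.3, 1.6, -0.8)
Step 2: at (-0.3, 1.6, -0.8), ∇g = (-2.4, 12, 0) → (-0.3, 1.6, -0.8) − 0.2·(-2.4, 12, 0) = (0.18, -0.8, -0.8)
Step 3: at (0.18, -0.8, -0.8), ∇g = (1.44, -7.2, -2.4) → (0.18, -0.8, -0.8) − 0.2·(1.44, -7.2, -2.4) = (-0.108, 0.64, -0.32)
∂g/∂b at (-0.108, 0.64, -0.32) = 4.8

4.8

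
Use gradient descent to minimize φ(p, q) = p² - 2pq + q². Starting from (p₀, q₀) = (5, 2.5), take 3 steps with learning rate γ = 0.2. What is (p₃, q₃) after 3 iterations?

(3.76, 3.74)

∇φ = (2p - 2q, -2p + 2q)
(p₁, q₁) = (5, 2.5) − 0.2·(5, -5) = (4, 3.5)
(p₂, q₂) = (4, 3.5) − 0.2·(1, -1) = (3.8, 3.7)
(p₃, q₃) = (3.8, 3.7) − 0.2·(0.2, -0.2) = (3.76, 3.74)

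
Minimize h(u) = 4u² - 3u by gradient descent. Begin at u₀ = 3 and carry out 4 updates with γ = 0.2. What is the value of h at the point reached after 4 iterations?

h′(u) = 8u - 3
u₁ = 3 − 0.2·21 = -1.2
u₂ = -1.2 − 0.2·(-12.6) = 1.32
u₃ = 1.32 − 0.2·7.56 = -0.192
u₄ = -0.192 − 0.2·(-4.536) = 0.7152
h(0.7152) = -0.09955584

-0.09955584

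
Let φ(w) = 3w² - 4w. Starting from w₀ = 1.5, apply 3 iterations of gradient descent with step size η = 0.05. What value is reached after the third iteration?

φ′(w) = 6w - 4
Step 1: φ′(1.5) = 5; w₁ = 1.5 − 0.05·5 = 1.25
Step 2: φ′(1.25) = 3.5; w₂ = 1.25 − 0.05·3.5 = 1.075
Step 3: φ′(1.075) = 2.45; w₃ = 1.075 − 0.05·2.45 = 0.9525

0.9525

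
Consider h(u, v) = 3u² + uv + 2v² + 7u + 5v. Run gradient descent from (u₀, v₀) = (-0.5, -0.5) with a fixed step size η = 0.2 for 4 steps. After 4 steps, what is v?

-0.9968

∇h = (6u + v + 7, u + 4v + 5)
(u₁, v₁) = (-0.5, -0.5) − 0.2·(3.5, 2.5) = (-1.2, -1)
(u₂, v₂) = (-1.2, -1) − 0.2·(-1.2, -0.2) = (-0.96, -0.96)
(u₃, v₃) = (-0.96, -0.96) − 0.2·(0.28, 0.2) = (-1.016, -1)
(u₄, v₄) = (-1.016, -1) − 0.2·(-0.096, -0.016) = (-0.9968, -0.9968)
v = -0.9968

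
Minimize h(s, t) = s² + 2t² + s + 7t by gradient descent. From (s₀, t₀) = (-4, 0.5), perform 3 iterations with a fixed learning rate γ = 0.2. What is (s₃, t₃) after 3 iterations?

∇h = (2s + 1, 4t + 7)
(s₁, t₁) = (-4, 0.5) − 0.2·(-7, 9) = (-2.6, -1.3)
(s₂, t₂) = (-2.6, -1.3) − 0.2·(-4.2, 1.8) = (-1.76, -1.66)
(s₃, t₃) = (-1.76, -1.66) − 0.2·(-2.52, 0.36) = (-1.256, -1.732)

(-1.256, -1.732)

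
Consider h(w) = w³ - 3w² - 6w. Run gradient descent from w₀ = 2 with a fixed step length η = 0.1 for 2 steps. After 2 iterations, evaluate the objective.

h′(w) = 3w² - 6w - 6
Step 1: h′(2) = -6; w₁ = 2 − 0.1·(-6) = 2.6
Step 2: h′(2.6) = -1.32; w₂ = 2.6 − 0.1·(-1.32) = 2.732
h(2.732) = -18.392304832

-18.392304832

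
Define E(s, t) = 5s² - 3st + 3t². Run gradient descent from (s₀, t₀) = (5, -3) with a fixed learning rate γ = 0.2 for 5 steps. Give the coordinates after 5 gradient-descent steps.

(-20.66432, 11.0592)

∇E = (10s - 3t, -3s + 6t)
Step 1: at (5, -3), ∇E = (59, -33) → (5, -3) − 0.2·(59, -33) = (-6.8, 3.6)
Step 2: at (-6.8, 3.6), ∇E = (-78.8, 42) → (-6.8, 3.6) − 0.2·(-78.8, 42) = (8.96, -4.8)
Step 3: at (8.96, -4.8), ∇E = (104, -55.68) → (8.96, -4.8) − 0.2·(104, -55.68) = (-11.84, 6.336)
Step 4: at (-11.84, 6.336), ∇E = (-137.408, 73.536) → (-11.84, 6.336) − 0.2·(-137.408, 73.536) = (15.6416, -8.3712)
Step 5: at (15.6416, -8.3712), ∇E = (181.5296, -97.152) → (15.6416, -8.3712) − 0.2·(181.5296, -97.152) = (-20.66432, 11.0592)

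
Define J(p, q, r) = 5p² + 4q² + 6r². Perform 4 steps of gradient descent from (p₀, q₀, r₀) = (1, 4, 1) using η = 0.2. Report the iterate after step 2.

∇J = (10p, 8q, 12r)
(p₁, q₁, r₁) = (1, 4, 1) − 0.2·(10, 32, 12) = (-1, -2.4, -1.4)
(p₂, q₂, r₂) = (-1, -2.4, -1.4) − 0.2·(-10, -19.2, -16.8) = (1, 1.44, 1.96)

(1, 1.44, 1.96)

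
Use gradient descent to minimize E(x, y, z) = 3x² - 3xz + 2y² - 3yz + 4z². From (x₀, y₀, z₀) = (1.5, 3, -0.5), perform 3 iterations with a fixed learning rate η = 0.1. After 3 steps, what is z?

∇E = (6x - 3z, 4y - 3z, -3x - 3y + 8z)
(x₁, y₁, z₁) = (1.5, 3, -0.5) − 0.1·(10.5, 13.5, -17.5) = (0.45, 1.65, 1.25)
(x₂, y₂, z₂) = (0.45, 1.65, 1.25) − 0.1·(-1.05, 2.85, 3.7) = (0.555, 1.365, 0.88)
(x₃, y₃, z₃) = (0.555, 1.365, 0.88) − 0.1·(0.69, 2.82, 1.28) = (0.486, 1.083, 0.752)
z = 0.752

0.752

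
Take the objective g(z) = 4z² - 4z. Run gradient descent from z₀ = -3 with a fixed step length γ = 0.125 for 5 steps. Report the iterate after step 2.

0.5

g′(z) = 8z - 4
z₁ = -3 − 0.125·(-28) = 0.5
z₂ = 0.5 − 0.125·0 = 0.5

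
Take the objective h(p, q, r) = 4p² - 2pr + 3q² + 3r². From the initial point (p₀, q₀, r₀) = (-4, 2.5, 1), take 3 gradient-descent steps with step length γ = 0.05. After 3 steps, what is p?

-0.812

∇h = (8p - 2r, 6q, -2p + 6r)
(p₁, q₁, r₁) = (-4, 2.5, 1) − 0.05·(-34, 15, 14) = (-2.3, 1.75, 0.3)
(p₂, q₂, r₂) = (-2.3, 1.75, 0.3) − 0.05·(-19, 10.5, 6.4) = (-1.35, 1.225, -0.02)
(p₃, q₃, r₃) = (-1.35, 1.225, -0.02) − 0.05·(-10.76, 7.35, 2.58) = (-0.812, 0.8575, -0.149)
p = -0.812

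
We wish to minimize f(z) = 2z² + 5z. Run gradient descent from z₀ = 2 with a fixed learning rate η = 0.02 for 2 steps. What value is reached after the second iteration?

f′(z) = 4z + 5
z₁ = 2 − 0.02·13 = 1.74
z₂ = 1.74 − 0.02·11.96 = 1.5008

1.5008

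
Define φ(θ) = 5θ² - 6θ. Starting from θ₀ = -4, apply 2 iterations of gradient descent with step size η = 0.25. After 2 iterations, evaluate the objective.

φ′(θ) = 10θ - 6
Step 1: φ′(-4) = -46; θ₁ = -4 − 0.25·(-46) = 7.5
Step 2: φ′(7.5) = 69; θ₂ = 7.5 − 0.25·69 = -9.75
φ(-9.75) = 533.8125

533.8125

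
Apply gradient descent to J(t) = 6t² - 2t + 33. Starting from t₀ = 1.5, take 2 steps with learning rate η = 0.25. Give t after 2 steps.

J′(t) = 12t - 2
Step 1: J′(1.5) = 16; t₁ = 1.5 − 0.25·16 = -2.5
Step 2: J′(-2.5) = -32; t₂ = -2.5 − 0.25·(-32) = 5.5

5.5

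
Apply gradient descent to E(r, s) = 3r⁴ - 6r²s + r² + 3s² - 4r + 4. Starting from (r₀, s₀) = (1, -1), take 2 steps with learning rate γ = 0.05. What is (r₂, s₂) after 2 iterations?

(0.1346, -0.277)

∇E = (12r³ - 12rs + 2r - 4, -6r² + 6s)
Step 1: at (1, -1), ∇E = (22, -12) → (1, -1) − 0.05·(22, -12) = (-0.1, -0.4)
Step 2: at (-0.1, -0.4), ∇E = (-4.692, -2.46) → (-0.1, -0.4) − 0.05·(-4.692, -2.46) = (0.1346, -0.277)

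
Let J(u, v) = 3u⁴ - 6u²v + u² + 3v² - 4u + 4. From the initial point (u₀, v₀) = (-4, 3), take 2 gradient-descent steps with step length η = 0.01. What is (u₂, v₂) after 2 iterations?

∇J = (12u³ - 12uv + 2u - 4, -6u² + 6v)
Step 1: at (-4, 3), ∇J = (-636, -78) → (-4, 3) − 0.01·(-636, -78) = (2.36, 3.78)
Step 2: at (2.36, 3.78), ∇J = (51.401472, -10.7376) → (2.36, 3.78) − 0.01·(51.401472, -10.7376) = (1.84598528, 3.887376)

(1.84598528, 3.887376)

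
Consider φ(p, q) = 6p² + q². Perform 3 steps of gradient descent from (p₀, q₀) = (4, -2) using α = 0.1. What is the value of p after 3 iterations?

-0.032

∇φ = (12p, 2q)
Step 1: at (4, -2), ∇φ = (48, -4) → (4, -2) − 0.1·(48, -4) = (-0.8, -1.6)
Step 2: at (-0.8, -1.6), ∇φ = (-9.6, -3.2) → (-0.8, -1.6) − 0.1·(-9.6, -3.2) = (0.16, -1.28)
Step 3: at (0.16, -1.28), ∇φ = (1.92, -2.56) → (0.16, -1.28) − 0.1·(1.92, -2.56) = (-0.032, -1.024)
p = -0.032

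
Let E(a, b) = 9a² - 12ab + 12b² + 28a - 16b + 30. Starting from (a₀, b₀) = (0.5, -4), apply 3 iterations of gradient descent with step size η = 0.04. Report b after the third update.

-0.1504

∇E = (18a - 12b + 28, -12a + 24b - 16)
Step 1: at (0.5, -4), ∇E = (85, -118) → (0.5, -4) − 0.04·(85, -118) = (-2.9, 0.72)
Step 2: at (-2.9, 0.72), ∇E = (-32.84, 36.08) → (-2.9, 0.72) − 0.04·(-32.84, 36.08) = (-1.5864, -0.7232)
Step 3: at (-1.5864, -0.7232), ∇E = (8.1232, -14.32) → (-1.5864, -0.7232) − 0.04·(8.1232, -14.32) = (-1.911328, -0.1504)
b = -0.1504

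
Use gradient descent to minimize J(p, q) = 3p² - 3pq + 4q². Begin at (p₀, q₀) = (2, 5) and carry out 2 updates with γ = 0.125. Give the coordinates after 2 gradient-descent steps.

(0.875, 0.890625)

∇J = (6p - 3q, -3p + 8q)
(p₁, q₁) = (2, 5) − 0.125·(-3, 34) = (2.375, 0.75)
(p₂, q₂) = (2.375, 0.75) − 0.125·(12, -1.125) = (0.875, 0.890625)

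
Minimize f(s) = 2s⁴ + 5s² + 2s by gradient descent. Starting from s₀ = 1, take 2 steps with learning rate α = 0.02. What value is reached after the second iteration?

f′(s) = 8s³ + 10s + 2
Step 1: f′(1) = 20; s₁ = 1 − 0.02·20 = 0.6
Step 2: f′(0.6) = 9.728; s₂ = 0.6 − 0.02·9.728 = 0.40544

0.40544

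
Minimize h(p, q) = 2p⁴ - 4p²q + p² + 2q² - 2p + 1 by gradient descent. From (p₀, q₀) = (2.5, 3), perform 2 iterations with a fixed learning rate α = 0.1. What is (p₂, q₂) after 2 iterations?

(45.5736, 9.976)

∇h = (8p³ - 8pq + 2p - 2, -4p² + 4q)
Step 1: at (2.5, 3), ∇h = (68, -13) → (2.5, 3) − 0.1·(68, -13) = (-4.3, 4.3)
Step 2: at (-4.3, 4.3), ∇h = (-498.736, -56.76) → (-4.3, 4.3) − 0.1·(-498.736, -56.76) = (45.5736, 9.976)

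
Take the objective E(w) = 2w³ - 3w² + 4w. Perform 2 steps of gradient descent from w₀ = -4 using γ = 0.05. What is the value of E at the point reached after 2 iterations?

E′(w) = 6w² - 6w + 4
w₁ = -4 − 0.05·124 = -10.2
w₂ = -10.2 − 0.05·689.44 = -44.672
E(-44.672) = -184459.227856896

-184459.227856896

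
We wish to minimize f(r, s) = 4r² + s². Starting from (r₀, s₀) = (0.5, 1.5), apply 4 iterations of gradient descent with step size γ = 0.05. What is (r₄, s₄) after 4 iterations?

∇f = (8r, 2s)
Step 1: at (0.5, 1.5), ∇f = (4, 3) → (0.5, 1.5) − 0.05·(4, 3) = (0.3, 1.35)
Step 2: at (0.3, 1.35), ∇f = (2.4, 2.7) → (0.3, 1.35) − 0.05·(2.4, 2.7) = (0.18, 1.215)
Step 3: at (0.18, 1.215), ∇f = (1.44, 2.43) → (0.18, 1.215) − 0.05·(1.44, 2.43) = (0.108, 1.0935)
Step 4: at (0.108, 1.0935), ∇f = (0.864, 2.187) → (0.108, 1.0935) − 0.05·(0.864, 2.187) = (0.0648, 0.98415)

(0.0648, 0.98415)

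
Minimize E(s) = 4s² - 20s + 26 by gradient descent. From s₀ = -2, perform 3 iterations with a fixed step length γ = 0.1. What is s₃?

2.464

E′(s) = 8s - 20
Step 1: E′(-2) = -36; s₁ = -2 − 0.1·(-36) = 1.6
Step 2: E′(1.6) = -7.2; s₂ = 1.6 − 0.1·(-7.2) = 2.32
Step 3: E′(2.32) = -1.44; s₃ = 2.32 − 0.1·(-1.44) = 2.464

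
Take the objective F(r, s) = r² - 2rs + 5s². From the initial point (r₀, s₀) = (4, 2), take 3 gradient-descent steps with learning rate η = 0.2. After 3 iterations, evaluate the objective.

11.12192

∇F = (2r - 2s, -2r + 10s)
Step 1: at (4, 2), ∇F = (4, 12) → (4, 2) − 0.2·(4, 12) = (3.2, -0.4)
Step 2: at (3.2, -0.4), ∇F = (7.2, -10.4) → (3.2, -0.4) − 0.2·(7.2, -10.4) = (1.76, 1.68)
Step 3: at (1.76, 1.68), ∇F = (0.16, 13.28) → (1.76, 1.68) − 0.2·(0.16, 13.28) = (1.728, -0.976)
F(1.728, -0.976) = 11.12192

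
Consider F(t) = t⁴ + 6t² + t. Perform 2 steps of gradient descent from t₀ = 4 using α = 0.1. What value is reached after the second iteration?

F′(t) = 4t³ + 12t + 1
t₁ = 4 − 0.1·305 = -26.5
t₂ = -26.5 − 0.1·(-74755.5) = 7449.05

7449.05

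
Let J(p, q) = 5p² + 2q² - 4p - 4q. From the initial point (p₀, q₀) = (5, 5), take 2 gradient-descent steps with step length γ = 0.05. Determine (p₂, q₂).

(1.55, 3.56)

∇J = (10p - 4, 4q - 4)
Step 1: at (5, 5), ∇J = (46, 16) → (5, 5) − 0.05·(46, 16) = (2.7, 4.2)
Step 2: at (2.7, 4.2), ∇J = (23, 12.8) → (2.7, 4.2) − 0.05·(23, 12.8) = (1.55, 3.56)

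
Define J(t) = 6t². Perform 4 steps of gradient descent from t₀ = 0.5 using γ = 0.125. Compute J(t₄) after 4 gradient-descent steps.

J′(t) = 12t
Step 1: J′(0.5) = 6; t₁ = 0.5 − 0.125·6 = -0.25
Step 2: J′(-0.25) = -3; t₂ = -0.25 − 0.125·(-3) = 0.125
Step 3: J′(0.125) = 1.5; t₃ = 0.125 − 0.125·1.5 = -0.0625
Step 4: J′(-0.0625) = -0.75; t₄ = -0.0625 − 0.125·(-0.75) = 0.03125
J(0.03125) = 0.005859375

0.005859375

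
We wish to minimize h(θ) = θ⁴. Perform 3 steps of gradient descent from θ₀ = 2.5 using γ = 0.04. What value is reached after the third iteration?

0

h′(θ) = 4θ³
θ₁ = 2.5 − 0.04·62.5 = 0
θ₂ = 0 − 0.04·0 = 0
θ₃ = 0 − 0.04·0 = 0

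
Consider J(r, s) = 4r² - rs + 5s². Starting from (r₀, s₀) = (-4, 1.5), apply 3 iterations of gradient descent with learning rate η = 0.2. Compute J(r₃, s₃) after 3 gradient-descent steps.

∇J = (8r - s, -r + 10s)
(r₁, s₁) = (-4, 1.5) − 0.2·(-33.5, 19) = (2.7, -2.3)
(r₂, s₂) = (2.7, -2.3) − 0.2·(23.9, -25.7) = (-2.08, 2.84)
(r₃, s₃) = (-2.08, 2.84) − 0.2·(-19.48, 30.48) = (1.816, -3.256)
J(1.816, -3.256) = 72.112

72.112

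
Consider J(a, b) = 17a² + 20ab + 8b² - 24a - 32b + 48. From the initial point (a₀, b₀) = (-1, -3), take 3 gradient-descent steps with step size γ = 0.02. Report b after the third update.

∇J = (34a + 20b - 24, 20a + 16b - 32)
(a₁, b₁) = (-1, -3) − 0.02·(-118, -100) = (1.36, -1)
(a₂, b₂) = (1.36, -1) − 0.02·(2.24, -20.8) = (1.3152, -0.584)
(a₃, b₃) = (1.3152, -0.584) − 0.02·(9.0368, -15.04) = (1.134464, -0.2832)
b = -0.2832

-0.2832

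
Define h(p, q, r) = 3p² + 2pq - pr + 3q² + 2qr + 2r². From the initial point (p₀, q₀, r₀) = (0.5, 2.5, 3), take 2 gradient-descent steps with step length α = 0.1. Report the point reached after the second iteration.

∇h = (6p + 2q - r, 2p + 6q + 2r, -p + 2q + 4r)
Step 1: at (0.5, 2.5, 3), ∇h = (5, 22, 16.5) → (0.5, 2.5, 3) − 0.1·(5, 22, 16.5) = (0, 0.3, 1.35)
Step 2: at (0, 0.3, 1.35), ∇h = (-0.75, 4.5, 6) → (0, 0.3, 1.35) − 0.1·(-0.75, 4.5, 6) = (0.075, -0.15, 0.75)

(0.075, -0.15, 0.75)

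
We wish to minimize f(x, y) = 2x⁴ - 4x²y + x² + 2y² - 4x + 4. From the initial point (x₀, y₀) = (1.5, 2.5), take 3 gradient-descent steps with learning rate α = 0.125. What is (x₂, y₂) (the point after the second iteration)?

(-1.25, 3.1875)

∇f = (8x³ - 8xy + 2x - 4, -4x² + 4y)
Step 1: at (1.5, 2.5), ∇f = (-4, 1) → (1.5, 2.5) − 0.125·(-4, 1) = (2, 2.375)
Step 2: at (2, 2.375), ∇f = (26, -6.5) → (2, 2.375) − 0.125·(26, -6.5) = (-1.25, 3.1875)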